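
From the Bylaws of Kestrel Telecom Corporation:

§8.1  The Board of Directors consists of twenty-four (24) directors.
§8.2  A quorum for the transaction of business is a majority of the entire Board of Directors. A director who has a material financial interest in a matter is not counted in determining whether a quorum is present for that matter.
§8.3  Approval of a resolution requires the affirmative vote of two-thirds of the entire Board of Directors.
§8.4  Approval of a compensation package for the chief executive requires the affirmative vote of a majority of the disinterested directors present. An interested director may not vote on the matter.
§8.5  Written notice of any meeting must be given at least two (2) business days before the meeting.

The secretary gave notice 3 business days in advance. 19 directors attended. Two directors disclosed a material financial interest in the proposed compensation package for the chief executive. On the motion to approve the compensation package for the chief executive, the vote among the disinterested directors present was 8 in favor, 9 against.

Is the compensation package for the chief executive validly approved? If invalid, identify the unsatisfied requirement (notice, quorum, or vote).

Invalid — vote requirement not satisfied.

Notice: 3 business days given; 2 required (3 ≥ 2). Satisfied.
Quorum: 19 present, but the 2 interested directors do not count, leaving 17. Quorum is 13. Satisfied.
Vote: the compensation package for the chief executive requires a majority of the disinterested directors present (19 − 2 = 17). A majority of 17 is 9, so 9 affirmative votes are needed; 8 voted in favor. Not satisfied.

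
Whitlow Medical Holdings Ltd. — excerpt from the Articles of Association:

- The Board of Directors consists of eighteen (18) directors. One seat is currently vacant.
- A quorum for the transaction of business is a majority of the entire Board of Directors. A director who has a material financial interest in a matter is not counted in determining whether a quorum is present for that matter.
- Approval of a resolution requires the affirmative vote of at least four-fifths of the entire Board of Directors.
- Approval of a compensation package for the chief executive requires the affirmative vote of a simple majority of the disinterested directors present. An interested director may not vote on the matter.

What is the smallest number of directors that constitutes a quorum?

10

A majority of 18 is 10.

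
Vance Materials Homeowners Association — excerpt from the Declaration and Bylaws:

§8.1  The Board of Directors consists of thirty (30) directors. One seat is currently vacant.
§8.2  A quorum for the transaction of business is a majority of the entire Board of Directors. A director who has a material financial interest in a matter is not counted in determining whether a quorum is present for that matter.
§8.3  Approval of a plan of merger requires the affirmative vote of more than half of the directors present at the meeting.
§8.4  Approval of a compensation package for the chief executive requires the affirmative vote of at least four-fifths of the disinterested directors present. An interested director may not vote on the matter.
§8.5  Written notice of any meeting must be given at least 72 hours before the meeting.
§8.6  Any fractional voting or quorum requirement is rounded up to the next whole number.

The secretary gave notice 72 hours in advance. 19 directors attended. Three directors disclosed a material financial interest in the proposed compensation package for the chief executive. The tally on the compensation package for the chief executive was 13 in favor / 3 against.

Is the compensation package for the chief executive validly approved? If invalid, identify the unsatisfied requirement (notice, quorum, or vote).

Valid — all requirements satisfied.

Notice: 72 hours given; 72 required (72 ≥ 72). Satisfied.
Quorum: 19 present, but the 3 interested directors do not count, leaving 16. Quorum is 16. Satisfied.
Vote: the compensation package for the chief executive requires four-fifths of the disinterested directors present (19 − 3 = 16). 4/5 of 16 = 12.80, rounded up to 13, so 13 affirmative votes are needed; 13 voted in favor. Satisfied.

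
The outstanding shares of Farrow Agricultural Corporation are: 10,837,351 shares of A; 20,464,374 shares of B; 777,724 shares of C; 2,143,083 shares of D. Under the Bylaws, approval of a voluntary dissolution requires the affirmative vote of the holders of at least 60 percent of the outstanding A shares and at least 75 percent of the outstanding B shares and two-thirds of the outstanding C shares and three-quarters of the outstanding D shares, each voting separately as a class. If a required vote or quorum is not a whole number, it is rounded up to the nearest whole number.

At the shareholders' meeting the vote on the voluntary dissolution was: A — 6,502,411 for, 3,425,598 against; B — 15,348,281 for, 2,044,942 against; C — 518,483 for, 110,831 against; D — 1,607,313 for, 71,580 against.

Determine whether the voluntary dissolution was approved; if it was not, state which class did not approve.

Approved — every class gave the required vote.

A: 3/5 of 10837351 = 6502410.60, rounded up to 6502411; 6,502,411 required, 6,502,411 in favor — approved.
B: 3/4 of 20464374 = 15348280.50, rounded up to 15348281; 15,348,281 required, 15,348,281 in favor — approved.
C: 2/3 of 777724 = 518482.67, rounded up to 518483; 518,483 required, 518,483 in favor — approved.
D: 3/4 of 2143083 = 1607312.25, rounded up to 1607313; 1,607,313 required, 1,607,313 in favor — approved.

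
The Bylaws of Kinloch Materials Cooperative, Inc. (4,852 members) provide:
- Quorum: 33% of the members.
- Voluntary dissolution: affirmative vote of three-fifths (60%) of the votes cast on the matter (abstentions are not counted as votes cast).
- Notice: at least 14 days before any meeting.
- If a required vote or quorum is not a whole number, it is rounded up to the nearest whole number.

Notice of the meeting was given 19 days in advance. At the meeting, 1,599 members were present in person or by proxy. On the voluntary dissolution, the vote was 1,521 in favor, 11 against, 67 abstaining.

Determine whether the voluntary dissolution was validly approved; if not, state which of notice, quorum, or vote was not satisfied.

Notice: 19 days given; 14 required. Satisfied.
Quorum: 33% of 4,852 = 1,601.16, rounded up to 1,602; 1,599 present. Not satisfied.
Vote: requires three-fifths of the votes cast (1,599 − 67 abstaining = 1,532); 3/5 of 1532 = 919.20, rounded up to 920, so 920 needed; 1,521 in favor. Satisfied.

Invalid — quorum requirement not satisfied.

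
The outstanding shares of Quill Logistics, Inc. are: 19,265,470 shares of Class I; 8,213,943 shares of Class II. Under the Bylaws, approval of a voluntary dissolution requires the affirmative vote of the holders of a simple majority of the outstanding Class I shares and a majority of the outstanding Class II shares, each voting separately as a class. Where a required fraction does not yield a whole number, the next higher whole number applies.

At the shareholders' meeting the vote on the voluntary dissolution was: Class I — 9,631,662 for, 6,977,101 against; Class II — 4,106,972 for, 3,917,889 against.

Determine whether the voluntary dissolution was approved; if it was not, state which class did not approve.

Class I: a majority of 19265470 is 9632736; 9,632,736 required, 9,631,662 in favor — not approved.
Class II: a majority of 8213943 is 4106972; 4,106,972 required, 4,106,972 in favor — approved.

Not approved — the Class I shares did not give the required vote.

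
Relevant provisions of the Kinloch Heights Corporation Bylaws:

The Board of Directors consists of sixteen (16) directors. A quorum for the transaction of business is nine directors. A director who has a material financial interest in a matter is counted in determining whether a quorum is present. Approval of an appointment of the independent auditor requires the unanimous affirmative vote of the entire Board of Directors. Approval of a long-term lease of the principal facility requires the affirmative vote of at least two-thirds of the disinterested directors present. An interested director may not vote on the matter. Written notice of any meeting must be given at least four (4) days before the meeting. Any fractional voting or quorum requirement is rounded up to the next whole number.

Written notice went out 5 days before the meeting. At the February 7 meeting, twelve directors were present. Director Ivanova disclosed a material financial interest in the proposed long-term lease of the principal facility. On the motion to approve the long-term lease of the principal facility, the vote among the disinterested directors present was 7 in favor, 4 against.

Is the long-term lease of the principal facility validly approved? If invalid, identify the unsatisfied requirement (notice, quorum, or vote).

Notice: 5 days given; 4 required (5 ≥ 4). Satisfied.
Quorum: 12 present (interested directors count toward quorum); quorum is 9. Satisfied.
Vote: the long-term lease of the principal facility requires two-thirds of the disinterested directors present (12 − 1 = 11). 2/3 of 11 = 7.33, rounded up to 8, so 8 affirmative votes are needed; 7 voted in favor. Not satisfied.

Invalid — vote requirement not satisfied.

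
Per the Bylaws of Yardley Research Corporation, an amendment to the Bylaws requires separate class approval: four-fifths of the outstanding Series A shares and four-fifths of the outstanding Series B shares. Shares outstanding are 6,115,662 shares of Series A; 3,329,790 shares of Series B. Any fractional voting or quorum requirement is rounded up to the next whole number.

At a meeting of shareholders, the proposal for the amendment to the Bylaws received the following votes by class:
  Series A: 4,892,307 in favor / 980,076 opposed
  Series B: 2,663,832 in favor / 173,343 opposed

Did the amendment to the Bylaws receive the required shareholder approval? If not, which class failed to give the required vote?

Series A: 4/5 of 6115662 = 4892529.60, rounded up to 4892530; 4,892,530 required, 4,892,307 in favor — not approved.
Series B: 4/5 of 3329790 = 2663832; 2,663,832 required, 2,663,832 in favor — approved.

Not approved — the Series A shares did not give the required vote.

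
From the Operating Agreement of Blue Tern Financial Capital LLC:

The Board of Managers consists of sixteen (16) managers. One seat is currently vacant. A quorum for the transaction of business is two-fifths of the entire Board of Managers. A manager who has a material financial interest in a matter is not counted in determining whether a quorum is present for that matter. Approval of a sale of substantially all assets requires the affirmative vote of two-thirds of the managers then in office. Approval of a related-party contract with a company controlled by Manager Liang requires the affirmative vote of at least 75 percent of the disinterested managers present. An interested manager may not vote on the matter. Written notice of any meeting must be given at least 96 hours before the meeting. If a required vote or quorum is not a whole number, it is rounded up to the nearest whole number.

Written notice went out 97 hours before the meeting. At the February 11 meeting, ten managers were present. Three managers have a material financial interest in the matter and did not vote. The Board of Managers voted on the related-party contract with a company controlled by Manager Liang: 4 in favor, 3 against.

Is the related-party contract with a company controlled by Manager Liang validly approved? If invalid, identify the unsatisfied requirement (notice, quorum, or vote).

Notice: 97 hours given; 96 required (97 ≥ 96). Satisfied.
Quorum: 10 present, but the 3 interested managers do not count, leaving 7. Quorum is 7. Satisfied.
Vote: the related-party contract with a company controlled by Manager Liang requires three-fourths of the disinterested managers present (10 − 3 = 7). 3/4 of 7 = 5.25, rounded up to 6, so 6 affirmative votes are needed; 4 voted in favor. Not satisfied.

Invalid — vote requirement not satisfied.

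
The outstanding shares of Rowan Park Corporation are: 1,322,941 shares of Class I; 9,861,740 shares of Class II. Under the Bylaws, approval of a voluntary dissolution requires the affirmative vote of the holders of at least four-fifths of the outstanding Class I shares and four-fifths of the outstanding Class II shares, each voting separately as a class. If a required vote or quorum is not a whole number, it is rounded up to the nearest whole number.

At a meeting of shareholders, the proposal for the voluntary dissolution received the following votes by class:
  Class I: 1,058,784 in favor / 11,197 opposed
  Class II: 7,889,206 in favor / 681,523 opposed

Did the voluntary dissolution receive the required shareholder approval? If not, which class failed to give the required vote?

Class I: 4/5 of 1322941 = 1058352.80, rounded up to 1058353; 1,058,353 required, 1,058,784 in favor — approved.
Class II: 4/5 of 9861740 = 7889392; 7,889,392 required, 7,889,206 in favor — not approved.

Not approved — the Class II shares did not give the required vote.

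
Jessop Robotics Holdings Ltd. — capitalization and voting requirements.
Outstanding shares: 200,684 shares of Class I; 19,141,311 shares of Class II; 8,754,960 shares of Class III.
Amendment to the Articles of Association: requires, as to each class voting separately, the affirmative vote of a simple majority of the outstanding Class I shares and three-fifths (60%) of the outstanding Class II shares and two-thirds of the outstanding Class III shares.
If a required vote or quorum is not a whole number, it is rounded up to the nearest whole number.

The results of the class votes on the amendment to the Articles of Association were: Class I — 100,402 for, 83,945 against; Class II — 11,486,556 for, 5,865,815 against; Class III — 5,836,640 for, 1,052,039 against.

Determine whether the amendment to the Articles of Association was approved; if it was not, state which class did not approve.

Approved — every class gave the required vote.

Class I: a majority of 200684 is 100343; 100,343 required, 100,402 in favor — approved.
Class II: 3/5 of 19141311 = 11484786.60, rounded up to 11484787; 11,484,787 required, 11,486,556 in favor — approved.
Class III: 2/3 of 8754960 = 5836640; 5,836,640 required, 5,836,640 in favor — approved.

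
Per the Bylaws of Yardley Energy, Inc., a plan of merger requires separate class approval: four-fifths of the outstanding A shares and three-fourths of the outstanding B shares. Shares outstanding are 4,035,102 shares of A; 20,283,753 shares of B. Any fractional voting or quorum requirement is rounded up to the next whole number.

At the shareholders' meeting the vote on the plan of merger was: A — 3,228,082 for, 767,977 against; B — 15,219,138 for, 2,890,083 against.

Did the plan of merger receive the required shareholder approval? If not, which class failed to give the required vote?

A: 4/5 of 4035102 = 3228081.60, rounded up to 3228082; 3,228,082 required, 3,228,082 in favor — approved.
B: 3/4 of 20283753 = 15212814.75, rounded up to 15212815; 15,212,815 required, 15,219,138 in favor — approved.

Approved — every class gave the required vote.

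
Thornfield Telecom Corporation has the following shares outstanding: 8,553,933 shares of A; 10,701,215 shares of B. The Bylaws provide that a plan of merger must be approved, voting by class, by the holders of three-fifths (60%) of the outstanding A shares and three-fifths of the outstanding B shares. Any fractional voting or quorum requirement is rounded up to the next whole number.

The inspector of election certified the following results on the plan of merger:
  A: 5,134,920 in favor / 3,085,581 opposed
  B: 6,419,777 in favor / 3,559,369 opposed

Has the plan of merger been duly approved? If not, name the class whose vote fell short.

A: 3/5 of 8553933 = 5132359.80, rounded up to 5132360; 5,132,360 required, 5,134,920 in favor — approved.
B: 3/5 of 10701215 = 6420729; 6,420,729 required, 6,419,777 in favor — not approved.

Not approved — the B shares did not give the required vote.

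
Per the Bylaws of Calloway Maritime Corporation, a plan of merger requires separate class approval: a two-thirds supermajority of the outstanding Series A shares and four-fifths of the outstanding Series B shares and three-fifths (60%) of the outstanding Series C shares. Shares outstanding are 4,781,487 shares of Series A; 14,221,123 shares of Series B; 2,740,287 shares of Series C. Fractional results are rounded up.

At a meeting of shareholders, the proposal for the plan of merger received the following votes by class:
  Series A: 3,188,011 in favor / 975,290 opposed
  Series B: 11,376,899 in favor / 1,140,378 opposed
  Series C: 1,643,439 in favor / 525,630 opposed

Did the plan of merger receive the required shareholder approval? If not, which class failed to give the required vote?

Series A: 2/3 of 4781487 = 3187658; 3,187,658 required, 3,188,011 in favor — approved.
Series B: 4/5 of 14221123 = 11376898.40, rounded up to 11376899; 11,376,899 required, 11,376,899 in favor — approved.
Series C: 3/5 of 2740287 = 1644172.20, rounded up to 1644173; 1,644,173 required, 1,643,439 in favor — not approved.

Not approved — the Series C shares did not give the required vote.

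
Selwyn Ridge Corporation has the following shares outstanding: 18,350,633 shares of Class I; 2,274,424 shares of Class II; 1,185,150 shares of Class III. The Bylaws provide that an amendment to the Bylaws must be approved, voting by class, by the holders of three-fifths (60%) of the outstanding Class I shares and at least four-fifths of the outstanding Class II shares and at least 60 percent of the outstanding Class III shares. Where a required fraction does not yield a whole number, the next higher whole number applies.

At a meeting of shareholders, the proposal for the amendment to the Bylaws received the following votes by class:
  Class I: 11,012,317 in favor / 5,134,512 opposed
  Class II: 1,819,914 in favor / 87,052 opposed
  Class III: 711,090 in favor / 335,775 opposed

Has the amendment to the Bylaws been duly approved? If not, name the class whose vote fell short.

Approved — every class gave the required vote.

Class I: 3/5 of 18350633 = 11010379.80, rounded up to 11010380; 11,010,380 required, 11,012,317 in favor — approved.
Class II: 4/5 of 2274424 = 1819539.20, rounded up to 1819540; 1,819,540 required, 1,819,914 in favor — approved.
Class III: 3/5 of 1185150 = 711090; 711,090 required, 711,090 in favor — approved.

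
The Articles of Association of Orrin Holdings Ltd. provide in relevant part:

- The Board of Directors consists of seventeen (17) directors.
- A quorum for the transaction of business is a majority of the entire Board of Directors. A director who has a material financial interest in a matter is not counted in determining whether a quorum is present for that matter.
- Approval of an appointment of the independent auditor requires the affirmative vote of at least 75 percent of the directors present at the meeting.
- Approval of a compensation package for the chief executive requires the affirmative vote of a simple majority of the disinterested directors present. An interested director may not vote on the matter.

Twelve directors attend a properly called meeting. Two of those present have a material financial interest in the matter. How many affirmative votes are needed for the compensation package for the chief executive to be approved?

The compensation package for the chief executive requires a majority of the disinterested directors present (12 − 2 = 10).
A majority of 10 is 6.

6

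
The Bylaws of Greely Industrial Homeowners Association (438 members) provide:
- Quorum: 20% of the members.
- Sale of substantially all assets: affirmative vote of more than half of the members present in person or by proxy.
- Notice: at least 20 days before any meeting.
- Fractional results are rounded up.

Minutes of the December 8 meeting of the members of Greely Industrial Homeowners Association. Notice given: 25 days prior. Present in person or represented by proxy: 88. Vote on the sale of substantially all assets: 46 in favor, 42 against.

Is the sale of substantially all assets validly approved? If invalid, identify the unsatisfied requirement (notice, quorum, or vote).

Valid — all requirements satisfied.

Notice: 25 days given; 20 required. Satisfied.
Quorum: 20% of 438 = 87.60, rounded up to 88; 88 present. Satisfied.
Vote: requires a majority of those present (88); a majority of 88 is 45, so 45 needed; 46 in favor. Satisfied.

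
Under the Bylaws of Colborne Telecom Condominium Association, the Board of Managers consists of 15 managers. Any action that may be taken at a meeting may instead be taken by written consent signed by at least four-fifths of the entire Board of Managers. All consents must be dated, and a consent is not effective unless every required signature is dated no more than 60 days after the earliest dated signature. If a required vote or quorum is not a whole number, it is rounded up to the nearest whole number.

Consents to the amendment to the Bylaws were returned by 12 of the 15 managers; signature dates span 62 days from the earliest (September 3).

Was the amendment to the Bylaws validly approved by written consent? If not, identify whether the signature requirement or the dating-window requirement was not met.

Not effective — dating-window requirement not satisfied.

Signatures required: at least four-fifths of 15 — 4/5 of 15 = 12, so 12 needed; 12 signed. Sufficient.
Dating window: the latest signature is 62 days after the earliest; the limit is 60 days. Outside the window.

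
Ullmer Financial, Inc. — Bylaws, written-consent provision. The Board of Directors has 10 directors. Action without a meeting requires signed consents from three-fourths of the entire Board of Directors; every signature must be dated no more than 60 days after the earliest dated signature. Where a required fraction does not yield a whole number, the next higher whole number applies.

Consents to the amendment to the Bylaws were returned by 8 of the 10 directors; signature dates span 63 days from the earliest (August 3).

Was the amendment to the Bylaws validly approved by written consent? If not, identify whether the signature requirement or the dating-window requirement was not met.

Signatures required: three-fourths of 10 — 3/4 of 10 = 7.50, rounded up to 8, so 8 needed; 8 signed. Sufficient.
Dating window: the latest signature is 63 days after the earliest; the limit is 60 days. Outside the window.

Not effective — dating-window requirement not satisfied.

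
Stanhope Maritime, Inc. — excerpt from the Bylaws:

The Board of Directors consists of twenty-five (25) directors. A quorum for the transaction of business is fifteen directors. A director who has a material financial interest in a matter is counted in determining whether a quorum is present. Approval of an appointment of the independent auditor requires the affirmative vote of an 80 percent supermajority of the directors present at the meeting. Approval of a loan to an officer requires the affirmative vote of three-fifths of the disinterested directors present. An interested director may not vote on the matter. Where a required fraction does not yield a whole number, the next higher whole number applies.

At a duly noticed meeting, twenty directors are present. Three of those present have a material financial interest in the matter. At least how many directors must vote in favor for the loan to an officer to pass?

11

The loan to an officer requires three-fifths of the disinterested directors present (20 − 3 = 17).
3/5 of 17 = 10.20, rounded up to 11.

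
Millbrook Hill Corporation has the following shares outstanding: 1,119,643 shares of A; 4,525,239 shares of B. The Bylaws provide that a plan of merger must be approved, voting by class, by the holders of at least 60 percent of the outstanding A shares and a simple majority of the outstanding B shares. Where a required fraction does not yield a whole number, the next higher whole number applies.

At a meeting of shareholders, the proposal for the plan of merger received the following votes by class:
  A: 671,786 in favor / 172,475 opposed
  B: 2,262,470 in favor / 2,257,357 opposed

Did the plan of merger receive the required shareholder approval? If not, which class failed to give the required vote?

Not approved — the B shares did not give the required vote.

A: 3/5 of 1119643 = 671785.80, rounded up to 671786; 671,786 required, 671,786 in favor — approved.
B: a majority of 4525239 is 2262620; 2,262,620 required, 2,262,470 in favor — not approved.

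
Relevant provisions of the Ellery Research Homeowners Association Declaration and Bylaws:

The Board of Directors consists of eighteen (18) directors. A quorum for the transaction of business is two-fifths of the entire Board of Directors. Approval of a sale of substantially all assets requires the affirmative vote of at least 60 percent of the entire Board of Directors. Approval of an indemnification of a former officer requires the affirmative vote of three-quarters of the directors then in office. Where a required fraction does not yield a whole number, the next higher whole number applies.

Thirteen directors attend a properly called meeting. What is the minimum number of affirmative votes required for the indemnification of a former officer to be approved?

The indemnification of a former officer requires three-fourths of the directors then in office (18).
3/4 of 18 = 13.50, rounded up to 14.
(Only 13 can vote, so the indemnification of a former officer cannot pass at this meeting, but the required vote is still 14.)

14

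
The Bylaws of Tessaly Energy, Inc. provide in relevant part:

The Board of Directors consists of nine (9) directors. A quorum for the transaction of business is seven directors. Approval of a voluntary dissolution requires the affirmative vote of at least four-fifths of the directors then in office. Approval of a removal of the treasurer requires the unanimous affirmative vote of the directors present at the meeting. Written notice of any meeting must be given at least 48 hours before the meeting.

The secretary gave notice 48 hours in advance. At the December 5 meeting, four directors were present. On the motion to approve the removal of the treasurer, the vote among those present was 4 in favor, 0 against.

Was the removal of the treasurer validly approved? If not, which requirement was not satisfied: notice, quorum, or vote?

Invalid — quorum requirement not satisfied.

Notice: 48 hours given; 48 required (48 ≥ 48). Satisfied.
Quorum: 4 present; quorum is 7. Not satisfied.
Vote: the removal of the treasurer requires the unanimous vote of the directors present (4). Unanimous means all 4, so 4 affirmative votes are needed; 4 voted in favor. Satisfied. (Moot — without a quorum no business can be validly transacted.)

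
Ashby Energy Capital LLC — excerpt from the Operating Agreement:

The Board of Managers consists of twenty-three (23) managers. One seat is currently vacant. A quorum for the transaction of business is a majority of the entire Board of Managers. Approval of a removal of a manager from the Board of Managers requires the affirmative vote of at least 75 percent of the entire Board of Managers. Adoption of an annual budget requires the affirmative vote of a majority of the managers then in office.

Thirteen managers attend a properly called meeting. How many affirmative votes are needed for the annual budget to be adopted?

The annual budget requires a majority of the managers then in office (22).
A majority of 22 is 12.

12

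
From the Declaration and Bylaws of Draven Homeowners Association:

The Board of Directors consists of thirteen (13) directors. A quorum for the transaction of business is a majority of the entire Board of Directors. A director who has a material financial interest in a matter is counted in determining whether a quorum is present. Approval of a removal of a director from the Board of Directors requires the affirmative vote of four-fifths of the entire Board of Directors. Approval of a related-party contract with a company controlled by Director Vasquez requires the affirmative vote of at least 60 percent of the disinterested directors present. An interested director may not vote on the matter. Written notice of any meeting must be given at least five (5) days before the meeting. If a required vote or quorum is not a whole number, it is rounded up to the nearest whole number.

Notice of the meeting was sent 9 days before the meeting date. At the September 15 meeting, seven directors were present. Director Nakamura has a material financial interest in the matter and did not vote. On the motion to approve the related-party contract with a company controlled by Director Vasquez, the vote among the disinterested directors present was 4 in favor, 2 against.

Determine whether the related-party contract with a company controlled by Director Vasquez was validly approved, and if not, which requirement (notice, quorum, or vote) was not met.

Valid — all requirements satisfied.

Notice: 9 days given; 5 required (9 ≥ 5). Satisfied.
Quorum: 7 present (interested directors count toward quorum); quorum is 7. Satisfied.
Vote: the related-party contract with a company controlled by Director Vasquez requires three-fifths of the disinterested directors present (7 − 1 = 6). 3/5 of 6 = 3.60, rounded up to 4, so 4 affirmative votes are needed; 4 voted in favor. Satisfied.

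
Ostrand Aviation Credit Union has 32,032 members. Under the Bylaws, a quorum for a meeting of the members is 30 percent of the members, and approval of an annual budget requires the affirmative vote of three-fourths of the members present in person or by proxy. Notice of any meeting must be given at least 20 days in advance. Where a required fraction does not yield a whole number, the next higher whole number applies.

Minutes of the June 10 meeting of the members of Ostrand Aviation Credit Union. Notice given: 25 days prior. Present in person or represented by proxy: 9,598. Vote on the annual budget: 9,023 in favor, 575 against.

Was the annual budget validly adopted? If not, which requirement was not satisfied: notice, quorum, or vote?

Notice: 25 days given; 20 required. Satisfied.
Quorum: 30% of 32,032 = 9,609.60, rounded up to 9,610; 9,598 present. Not satisfied.
Vote: requires three-fourths of those present (9,598); 3/4 of 9598 = 7198.50, rounded up to 7199, so 7,199 needed; 9,023 in favor. Satisfied.

Invalid — quorum requirement not satisfied.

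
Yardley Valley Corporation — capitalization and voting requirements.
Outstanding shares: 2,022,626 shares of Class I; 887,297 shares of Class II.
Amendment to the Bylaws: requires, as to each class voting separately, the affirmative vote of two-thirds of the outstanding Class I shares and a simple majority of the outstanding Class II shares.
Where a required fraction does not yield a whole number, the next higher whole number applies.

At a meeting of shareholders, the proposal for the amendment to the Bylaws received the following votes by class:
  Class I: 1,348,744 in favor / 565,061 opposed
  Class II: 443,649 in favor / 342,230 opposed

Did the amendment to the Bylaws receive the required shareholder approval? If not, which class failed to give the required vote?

Class I: 2/3 of 2022626 = 1348417.33, rounded up to 1348418; 1,348,418 required, 1,348,744 in favor — approved.
Class II: a majority of 887297 is 443649; 443,649 required, 443,649 in favor — approved.

Approved — every class gave the required vote.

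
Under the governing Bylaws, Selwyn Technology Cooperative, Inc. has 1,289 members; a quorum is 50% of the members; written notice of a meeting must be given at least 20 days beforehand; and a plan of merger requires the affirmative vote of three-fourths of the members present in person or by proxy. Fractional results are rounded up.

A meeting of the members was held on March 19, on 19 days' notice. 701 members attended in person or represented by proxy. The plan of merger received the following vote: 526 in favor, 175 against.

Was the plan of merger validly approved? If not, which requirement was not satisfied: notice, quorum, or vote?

Notice: 19 days given; 20 required. Not satisfied.
Quorum: 50% of 1,289 = 644.50, rounded up to 645; 701 present. Satisfied.
Vote: requires three-fourths of those present (701); 3/4 of 701 = 525.75, rounded up to 526, so 526 needed; 526 in favor. Satisfied.

Invalid — notice requirement not satisfied.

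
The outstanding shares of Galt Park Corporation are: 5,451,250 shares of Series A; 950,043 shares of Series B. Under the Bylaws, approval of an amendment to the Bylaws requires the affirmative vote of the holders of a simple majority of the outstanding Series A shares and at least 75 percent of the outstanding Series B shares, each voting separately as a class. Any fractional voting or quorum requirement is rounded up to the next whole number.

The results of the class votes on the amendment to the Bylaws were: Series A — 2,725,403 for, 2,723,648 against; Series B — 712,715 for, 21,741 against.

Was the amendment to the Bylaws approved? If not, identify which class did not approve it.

Series A: a majority of 5451250 is 2725626; 2,725,626 required, 2,725,403 in favor — not approved.
Series B: 3/4 of 950043 = 712532.25, rounded up to 712533; 712,533 required, 712,715 in favor — approved.

Not approved — the Series A shares did not give the required vote.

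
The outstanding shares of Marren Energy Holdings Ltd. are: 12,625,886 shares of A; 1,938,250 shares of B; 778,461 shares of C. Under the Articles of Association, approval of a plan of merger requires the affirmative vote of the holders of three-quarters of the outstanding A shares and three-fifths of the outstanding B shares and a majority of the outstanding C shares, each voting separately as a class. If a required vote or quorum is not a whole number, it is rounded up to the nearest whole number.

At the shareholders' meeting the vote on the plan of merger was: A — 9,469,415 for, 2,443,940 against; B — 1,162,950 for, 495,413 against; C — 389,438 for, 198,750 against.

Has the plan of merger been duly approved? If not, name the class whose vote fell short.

A: 3/4 of 12625886 = 9469414.50, rounded up to 9469415; 9,469,415 required, 9,469,415 in favor — approved.
B: 3/5 of 1938250 = 1162950; 1,162,950 required, 1,162,950 in favor — approved.
C: a majority of 778461 is 389231; 389,231 required, 389,438 in favor — approved.

Approved — every class gave the required vote.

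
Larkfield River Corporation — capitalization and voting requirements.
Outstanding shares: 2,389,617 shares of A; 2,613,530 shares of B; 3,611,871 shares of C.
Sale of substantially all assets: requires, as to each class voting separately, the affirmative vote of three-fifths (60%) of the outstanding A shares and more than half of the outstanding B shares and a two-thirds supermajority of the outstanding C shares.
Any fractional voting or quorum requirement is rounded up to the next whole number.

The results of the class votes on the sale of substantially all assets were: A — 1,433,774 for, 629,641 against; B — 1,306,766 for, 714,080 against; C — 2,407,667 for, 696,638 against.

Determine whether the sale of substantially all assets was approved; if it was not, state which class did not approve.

Not approved — the C shares did not give the required vote.

A: 3/5 of 2389617 = 1433770.20, rounded up to 1433771; 1,433,771 required, 1,433,774 in favor — approved.
B: a majority of 2613530 is 1306766; 1,306,766 required, 1,306,766 in favor — approved.
C: 2/3 of 3611871 = 2407914; 2,407,914 required, 2,407,667 in favor — not approved.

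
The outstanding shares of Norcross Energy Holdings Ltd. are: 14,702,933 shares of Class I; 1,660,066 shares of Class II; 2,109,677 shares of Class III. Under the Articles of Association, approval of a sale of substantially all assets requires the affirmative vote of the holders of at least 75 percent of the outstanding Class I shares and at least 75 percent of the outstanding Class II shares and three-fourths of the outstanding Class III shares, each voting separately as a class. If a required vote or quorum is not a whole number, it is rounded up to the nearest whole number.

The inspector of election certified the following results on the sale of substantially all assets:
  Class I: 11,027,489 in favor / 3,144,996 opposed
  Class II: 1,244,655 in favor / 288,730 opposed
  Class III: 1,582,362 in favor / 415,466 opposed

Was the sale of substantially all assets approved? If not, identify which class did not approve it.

Class I: 3/4 of 14702933 = 11027199.75, rounded up to 11027200; 11,027,200 required, 11,027,489 in favor — approved.
Class II: 3/4 of 1660066 = 1245049.50, rounded up to 1245050; 1,245,050 required, 1,244,655 in favor — not approved.
Class III: 3/4 of 2109677 = 1582257.75, rounded up to 1582258; 1,582,258 required, 1,582,362 in favor — approved.

Not approved — the Class II shares did not give the required vote.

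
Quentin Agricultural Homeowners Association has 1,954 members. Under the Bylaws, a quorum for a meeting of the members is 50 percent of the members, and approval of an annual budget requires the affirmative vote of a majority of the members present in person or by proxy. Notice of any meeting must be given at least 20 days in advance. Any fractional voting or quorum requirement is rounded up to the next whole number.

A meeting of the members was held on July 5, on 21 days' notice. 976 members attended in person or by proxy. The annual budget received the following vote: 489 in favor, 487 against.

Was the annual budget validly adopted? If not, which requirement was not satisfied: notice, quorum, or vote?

Notice: 21 days given; 20 required. Satisfied.
Quorum: 50% of 1,954 = 977; 976 present. Not satisfied.
Vote: requires a majority of those present (976); a majority of 976 is 489, so 489 needed; 489 in favor. Satisfied.

Invalid — quorum requirement not satisfied.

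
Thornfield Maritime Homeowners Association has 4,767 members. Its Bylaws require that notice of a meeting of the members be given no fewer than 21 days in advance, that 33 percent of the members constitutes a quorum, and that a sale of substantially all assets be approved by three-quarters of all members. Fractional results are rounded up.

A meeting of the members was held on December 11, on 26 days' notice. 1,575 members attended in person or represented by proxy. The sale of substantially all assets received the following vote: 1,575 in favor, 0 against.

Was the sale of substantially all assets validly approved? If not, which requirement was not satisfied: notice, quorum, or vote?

Notice: 26 days given; 21 required. Satisfied.
Quorum: 33% of 4,767 = 1,573.11, rounded up to 1,574; 1,575 present. Satisfied.
Vote: requires three-fourths of all members (4,767); 3/4 of 4767 = 3575.25, rounded up to 3576, so 3,576 needed; 1,575 in favor. Not satisfied.

Invalid — vote requirement not satisfied.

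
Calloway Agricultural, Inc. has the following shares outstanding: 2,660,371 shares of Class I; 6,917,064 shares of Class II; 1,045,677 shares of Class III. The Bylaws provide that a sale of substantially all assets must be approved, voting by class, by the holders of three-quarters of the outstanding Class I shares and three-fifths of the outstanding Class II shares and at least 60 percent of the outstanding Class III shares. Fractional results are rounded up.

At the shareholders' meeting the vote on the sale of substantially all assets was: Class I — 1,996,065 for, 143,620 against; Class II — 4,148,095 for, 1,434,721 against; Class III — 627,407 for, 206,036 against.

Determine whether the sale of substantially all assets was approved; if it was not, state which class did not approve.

Class I: 3/4 of 2660371 = 1995278.25, rounded up to 1995279; 1,995,279 required, 1,996,065 in favor — approved.
Class II: 3/5 of 6917064 = 4150238.40, rounded up to 4150239; 4,150,239 required, 4,148,095 in favor — not approved.
Class III: 3/5 of 1045677 = 627406.20, rounded up to 627407; 627,407 required, 627,407 in favor — approved.

Not approved — the Class II shares did not give the required vote.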